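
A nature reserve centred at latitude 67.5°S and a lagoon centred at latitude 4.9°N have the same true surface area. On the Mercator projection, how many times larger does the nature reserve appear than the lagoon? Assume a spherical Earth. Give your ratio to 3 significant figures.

6.78

Mercator areal scale is sec²φ.
At 67.5°: sec²(67.5°) = 1/0.3827² = 6.828.
At 4.9°: sec²(4.9°) = 1/0.9963² = 1.007.
Ratio = 6.828/1.007 = cos²(4.9°)/cos²(67.5°) ≈ 6.78.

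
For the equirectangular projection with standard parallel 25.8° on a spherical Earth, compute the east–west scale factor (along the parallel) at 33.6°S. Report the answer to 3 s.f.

1.08

In the equirectangular projection with standard parallel φ₀ = 25.8° (x = Rλ cos φ₀, y = Rφ), meridians are true-scale (h = 1) and the parallel scale is k = cos φ₀ / cos φ.
k = cos 25.8° / cos 33.6° = 0.9003/0.8329 = 1.081.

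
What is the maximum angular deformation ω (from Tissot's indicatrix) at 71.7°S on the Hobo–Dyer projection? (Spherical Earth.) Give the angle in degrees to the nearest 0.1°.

Hobo–Dyer is a cylindrical equal-area projection with standard parallels at ±37.5°. For cylindrical equal-area with standard parallel φ₀, h = cos φ / cos φ₀ and k = cos φ₀ / cos φ, so h·k = 1.
At 71.7°: h = 0.3958, k = 2.527; principal scales a = 2.527, b = 0.3958.
sin(ω/2) = (a − b)/(a + b) = 2.131/2.922 = 0.7291, so ω = 2 arcsin(0.7291) ≈ 93.6°.

93.6°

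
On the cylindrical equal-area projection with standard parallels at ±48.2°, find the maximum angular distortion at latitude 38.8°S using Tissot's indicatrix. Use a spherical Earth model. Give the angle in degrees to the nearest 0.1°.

17.8°

A cylindrical equal-area projection with standard parallel φ₀ has meridian scale h = cos φ / cos φ₀ and parallel scale k = cos φ₀ / cos φ (so areas are preserved, h·k = 1).
At 38.8°: h = 1.169, k = 0.8553; principal scales a = 1.169, b = 0.8553.
sin(ω/2) = (a − b)/(a + b) = 0.3140/2.024 = 0.1551, so ω = 2 arcsin(0.1551) ≈ 17.8°.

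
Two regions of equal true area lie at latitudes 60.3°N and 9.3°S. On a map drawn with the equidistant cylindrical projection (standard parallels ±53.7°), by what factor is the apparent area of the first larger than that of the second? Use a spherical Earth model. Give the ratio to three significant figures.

1.99

The equidistant cylindrical projection with φ₀ = 53.7° has h = 1 (meridians true) and k = cos φ₀ / cos φ along parallels.
Areal scale at 60.3°: h·k = 1.000 × 1.195 = 1.195.
Areal scale at 9.3°: h·k = 1.000 × 0.5999 = 0.5999.
Ratio = 1.195/0.5999 ≈ 1.99.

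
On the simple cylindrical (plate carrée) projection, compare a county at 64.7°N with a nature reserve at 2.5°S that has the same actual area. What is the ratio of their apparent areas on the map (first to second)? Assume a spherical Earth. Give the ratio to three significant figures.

2.34

Plate carrée maps x = Rλ, y = Rφ. The meridian scale is h = 1 and the parallel scale is k = 1/cos φ = sec φ.
Areal scale at 64.7°: h·k = 1.000 × 2.340 = 2.340.
Areal scale at 2.5°: h·k = 1.000 × 1.001 = 1.001.
Ratio = 2.340/1.001 ≈ 2.34.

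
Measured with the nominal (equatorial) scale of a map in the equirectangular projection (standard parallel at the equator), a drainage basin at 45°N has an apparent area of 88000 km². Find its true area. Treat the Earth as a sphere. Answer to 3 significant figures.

In the plate carrée (x = Rλ, y = Rφ), meridians are true-scale (h = 1) and parallels are stretched by k = sec φ.
Areal scale = h·k = 1 × sec φ; at 45°, h = 1.000, k = 1.414, so h·k = 1.414.
True area = apparent / (areal scale) = 88000 / 1.414 ≈ 62200 km².

62200 km²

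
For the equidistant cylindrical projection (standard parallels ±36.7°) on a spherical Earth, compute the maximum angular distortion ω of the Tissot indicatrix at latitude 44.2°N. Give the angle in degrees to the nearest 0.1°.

The equidistant cylindrical projection with φ₀ = 36.7° has h = 1 (meridians true) and k = cos φ₀ / cos φ along parallels.
At 44.2°: h = 1.000, k = 1.118; principal scales a = 1.118, b = 1.000.
sin(ω/2) = (a − b)/(a + b) = 0.1184/2.118 = 0.05588, so ω = 2 arcsin(0.05588) ≈ 6.4°.

6.4°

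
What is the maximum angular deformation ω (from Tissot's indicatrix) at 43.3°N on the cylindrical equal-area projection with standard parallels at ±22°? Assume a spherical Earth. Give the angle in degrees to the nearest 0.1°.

Cylindrical equal-area (φ₀ = 22°): h = cos φ / cos 22° along meridians, k = cos 22° / cos φ along parallels; h·k = 1.
At 43.3°: h = 0.7849, k = 1.274; principal scales a = 1.274, b = 0.7849.
sin(ω/2) = (a − b)/(a + b) = 0.4891/2.059 = 0.2375, so ω = 2 arcsin(0.2375) ≈ 27.5°.

27.5°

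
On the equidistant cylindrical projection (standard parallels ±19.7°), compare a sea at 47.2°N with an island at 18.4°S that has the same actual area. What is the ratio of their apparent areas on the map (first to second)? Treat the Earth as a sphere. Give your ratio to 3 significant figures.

1.40

In the equirectangular projection with standard parallel φ₀ = 19.7° (x = Rλ cos φ₀, y = Rφ), meridians are true-scale (h = 1) and the parallel scale is k = cos φ₀ / cos φ.
Areal scale at 47.2°: h·k = 1.000 × 1.386 = 1.386.
Areal scale at 18.4°: h·k = 1.000 × 0.9922 = 0.9922.
Ratio = 1.386/0.9922 ≈ 1.40.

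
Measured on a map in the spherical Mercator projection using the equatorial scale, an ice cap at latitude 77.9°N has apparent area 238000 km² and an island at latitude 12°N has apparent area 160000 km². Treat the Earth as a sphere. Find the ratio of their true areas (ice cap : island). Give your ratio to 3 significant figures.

On Mercator the areal scale is sec²φ, so true area = apparent × cos²φ.
True area of ice cap: 238000 × cos²(77.9°) = 238000 × 0.04394 = 10460 km².
True area of island: 160000 × cos²(12°) = 160000 × 0.9568 = 153100 km².
Ratio = 10460 / 153100 ≈ 0.0683.

0.0683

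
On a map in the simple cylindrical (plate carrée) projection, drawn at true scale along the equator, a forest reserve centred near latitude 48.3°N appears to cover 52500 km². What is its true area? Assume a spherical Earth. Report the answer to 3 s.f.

For the equirectangular projection with φ₀ = 0 (plate carrée), h = 1 along meridians and k = sec φ along parallels.
Areal scale = h·k = 1 × sec φ; at 48.3°, h = 1.000, k = 1.503, so h·k = 1.503.
True area = apparent / (areal scale) = 52500 / 1.503 ≈ 34900 km².

34900 km²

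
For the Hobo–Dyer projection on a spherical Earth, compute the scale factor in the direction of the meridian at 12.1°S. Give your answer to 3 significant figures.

The Hobo–Dyer projection is cylindrical equal-area with φ₀ = 37.5°. A cylindrical equal-area projection with standard parallel φ₀ has meridian scale h = cos φ / cos φ₀ and parallel scale k = cos φ₀ / cos φ (so areas are preserved, h·k = 1).
h = cos 12.1° / cos 37.5° = 0.9778/0.7934 = 1.232.

1.23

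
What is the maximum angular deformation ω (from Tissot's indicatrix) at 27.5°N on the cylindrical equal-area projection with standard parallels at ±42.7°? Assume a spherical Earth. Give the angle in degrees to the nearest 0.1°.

Cylindrical equal-area (φ₀ = 42.7°): h = cos φ / cos 42.7° along meridians, k = cos 42.7° / cos φ along parallels; h·k = 1.
At 27.5°: h = 1.207, k = 0.8285; principal scales a = 1.207, b = 0.8285.
sin(ω/2) = (a − b)/(a + b) = 0.3784/2.035 = 0.1859, so ω = 2 arcsin(0.1859) ≈ 21.4°.

21.4°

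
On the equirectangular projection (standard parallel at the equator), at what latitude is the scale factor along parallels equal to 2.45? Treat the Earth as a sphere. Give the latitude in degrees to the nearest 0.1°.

Plate carrée: h = 1, k = sec φ along parallels.
sec φ = 2.45  ⇒  cos φ = 0.4082  ⇒  φ ≈ 65.9°.

65.9°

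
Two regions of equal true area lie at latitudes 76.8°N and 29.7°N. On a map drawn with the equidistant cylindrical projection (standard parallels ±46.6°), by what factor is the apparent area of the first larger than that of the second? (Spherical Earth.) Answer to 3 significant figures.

The equidistant cylindrical projection with φ₀ = 46.6° has h = 1 (meridians true) and k = cos φ₀ / cos φ along parallels.
Areal scale at 76.8°: h·k = 1.000 × 3.009 = 3.009.
Areal scale at 29.7°: h·k = 1.000 × 0.7910 = 0.7910.
Ratio = 3.009/0.7910 ≈ 3.80.

3.80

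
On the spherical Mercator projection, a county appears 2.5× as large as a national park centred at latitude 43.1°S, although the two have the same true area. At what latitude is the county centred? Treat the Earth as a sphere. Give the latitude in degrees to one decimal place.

Mercator areal scale is sec²φ, so apparent-area ratio = sec²φ₁ / sec²φ₂ = cos²φ₂ / cos²φ₁.
cos²φ₂ / cos²φ₁ = 2.5  ⇒  cos φ₁ = cos 43.1° / √2.5 = 0.7302/1.581 = 0.4618.
φ₁ = arccos(0.4618) ≈ 62.5°.

62.5°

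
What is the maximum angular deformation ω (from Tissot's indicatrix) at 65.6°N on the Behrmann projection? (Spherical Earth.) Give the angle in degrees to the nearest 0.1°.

Behrmann is a cylindrical equal-area projection with standard parallels at ±30°. Cylindrical equal-area (φ₀ = 30°): h = cos φ / cos 30° along meridians, k = cos 30° / cos φ along parallels; h·k = 1.
At 65.6°: h = 0.4770, k = 2.096; principal scales a = 2.096, b = 0.4770.
sin(ω/2) = (a − b)/(a + b) = 1.619/2.573 = 0.6293, so ω = 2 arcsin(0.6293) ≈ 78.0°.

78.0°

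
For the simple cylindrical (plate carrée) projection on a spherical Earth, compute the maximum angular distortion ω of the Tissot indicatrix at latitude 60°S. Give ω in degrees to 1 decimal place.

For the equirectangular projection with φ₀ = 0 (plate carrée), h = 1 along meridians and k = sec φ along parallels.
At 60°: h = 1.000, k = 2.000; principal scales a = 2.000, b = 1.000.
sin(ω/2) = (a − b)/(a + b) = 1.0000/3.000 = 0.3333, so ω = 2 arcsin(0.3333) ≈ 38.9°.

38.9°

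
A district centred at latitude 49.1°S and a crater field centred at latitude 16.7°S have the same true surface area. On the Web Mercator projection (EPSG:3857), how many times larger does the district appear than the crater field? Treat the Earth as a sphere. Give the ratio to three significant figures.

2.14

Mercator areal scale is sec²φ.
At 49.1°: sec²(49.1°) = 1/0.6547² = 2.333.
At 16.7°: sec²(16.7°) = 1/0.9578² = 1.090.
Ratio = 2.333/1.090 = cos²(16.7°)/cos²(49.1°) ≈ 2.14.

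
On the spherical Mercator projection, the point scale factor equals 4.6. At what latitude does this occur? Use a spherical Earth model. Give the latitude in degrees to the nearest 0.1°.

Mercator scale is k = sec φ = 1/cos φ.
1/cos φ = 4.6  ⇒  cos φ = 0.2174  ⇒  φ = arccos(0.2174) ≈ 77.4°.

77.4°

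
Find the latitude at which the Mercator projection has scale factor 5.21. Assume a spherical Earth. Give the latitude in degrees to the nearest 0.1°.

78.9°

Mercator scale is k = sec φ = 1/cos φ.
1/cos φ = 5.21  ⇒  cos φ = 0.1919  ⇒  φ = arccos(0.1919) ≈ 78.9°.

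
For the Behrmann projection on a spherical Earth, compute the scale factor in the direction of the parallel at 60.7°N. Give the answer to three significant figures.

1.77

Behrmann is a cylindrical equal-area projection with standard parallels at ±30°. For cylindrical equal-area with standard parallel φ₀, h = cos φ / cos φ₀ and k = cos φ₀ / cos φ, so h·k = 1.
k = cos 30° / cos 60.7° = 0.8660/0.4894 = 1.770.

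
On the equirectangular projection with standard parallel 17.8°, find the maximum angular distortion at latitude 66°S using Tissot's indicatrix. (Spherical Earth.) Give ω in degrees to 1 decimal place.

47.3°

With standard parallel φ₀ = 17.8°, the equirectangular projection gives x = Rλ cos φ₀, y = Rφ, so h = 1 and k = cos 17.8° / cos φ.
At 66°: h = 1.000, k = 2.341; principal scales a = 2.341, b = 1.000.
sin(ω/2) = (a − b)/(a + b) = 1.341/3.341 = 0.4014, so ω = 2 arcsin(0.4014) ≈ 47.3°.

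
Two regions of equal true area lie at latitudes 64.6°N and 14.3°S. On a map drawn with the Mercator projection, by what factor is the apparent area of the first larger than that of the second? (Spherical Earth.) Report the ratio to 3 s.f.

Mercator is conformal with k = sec φ, so areal scale = k² = sec²φ.
At 64.6°: sec²(64.6°) = 1/0.4289² = 5.435.
At 14.3°: sec²(14.3°) = 1/0.9690² = 1.065.
Ratio = 5.435/1.065 = cos²(14.3°)/cos²(64.6°) ≈ 5.10.

5.10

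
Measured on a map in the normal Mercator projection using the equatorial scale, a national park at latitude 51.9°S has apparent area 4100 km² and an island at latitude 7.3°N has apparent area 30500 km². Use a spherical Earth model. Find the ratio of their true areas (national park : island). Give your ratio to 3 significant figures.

Since Mercator area scale is 1/cos²φ, the true area equals the apparent area multiplied by cos²φ.
True area of national park: 4100 × cos²(51.9°) = 4100 × 0.3807 = 1561 km².
True area of island: 30500 × cos²(7.3°) = 30500 × 0.9839 = 30010 km².
Ratio = 1561 / 30010 ≈ 0.0520.

0.0520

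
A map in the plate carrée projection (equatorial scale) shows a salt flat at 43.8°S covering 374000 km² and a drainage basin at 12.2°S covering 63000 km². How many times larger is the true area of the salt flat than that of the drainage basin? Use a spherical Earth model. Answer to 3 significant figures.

4.38

On the plate carrée, areal scale = h·k = 1 × sec φ, so true area = apparent × cos φ.
True area of salt flat: 374000 × cos(43.8°) = 374000 × 0.7218 = 269900 km².
True area of drainage basin: 63000 × cos(12.2°) = 63000 × 0.9774 = 61580 km².
Ratio = 269900 / 61580 ≈ 4.38.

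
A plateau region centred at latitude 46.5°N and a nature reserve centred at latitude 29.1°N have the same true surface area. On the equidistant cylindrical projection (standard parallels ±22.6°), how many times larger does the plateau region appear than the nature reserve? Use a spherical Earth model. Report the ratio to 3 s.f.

With standard parallel φ₀ = 22.6°, the equirectangular projection gives x = Rλ cos φ₀, y = Rφ, so h = 1 and k = cos 22.6° / cos φ.
Areal scale at 46.5°: h·k = 1.000 × 1.341 = 1.341.
Areal scale at 29.1°: h·k = 1.000 × 1.057 = 1.057.
Ratio = 1.341/1.057 ≈ 1.27.

1.27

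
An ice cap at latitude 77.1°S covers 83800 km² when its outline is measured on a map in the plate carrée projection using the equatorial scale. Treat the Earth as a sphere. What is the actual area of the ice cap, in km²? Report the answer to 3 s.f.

18700 km²

Plate carrée maps x = Rλ, y = Rφ. The meridian scale is h = 1 and the parallel scale is k = 1/cos φ = sec φ.
Areal scale = h·k = 1 × sec φ; at 77.1°, h = 1.000, k = 4.479, so h·k = 4.479.
True area = apparent / (areal scale) = 83800 / 4.479 ≈ 18700 km².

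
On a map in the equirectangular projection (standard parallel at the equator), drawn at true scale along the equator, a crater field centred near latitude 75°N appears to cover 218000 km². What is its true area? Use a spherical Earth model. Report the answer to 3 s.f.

For the equirectangular projection with φ₀ = 0 (plate carrée), h = 1 along meridians and k = sec φ along parallels.
Areal scale = h·k = 1 × sec φ; at 75°, h = 1.000, k = 3.864, so h·k = 3.864.
True area = apparent / (areal scale) = 218000 / 3.864 ≈ 56400 km².

56400 km²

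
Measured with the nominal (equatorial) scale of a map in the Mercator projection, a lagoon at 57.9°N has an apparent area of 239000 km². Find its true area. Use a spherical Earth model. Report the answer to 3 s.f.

67500 km²

The Mercator projection is conformal; its linear scale factor is the same in every direction and equals sec φ = 1/cos φ.
Areal scale = k² = sec²φ = 1/cos²(57.9°) = 1/0.5314² = 3.541.
True area = apparent / (areal scale) = 239000 / 3.541 ≈ 67500 km².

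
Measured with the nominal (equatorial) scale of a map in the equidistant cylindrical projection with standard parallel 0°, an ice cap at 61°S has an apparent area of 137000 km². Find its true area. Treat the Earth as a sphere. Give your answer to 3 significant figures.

For the equirectangular projection with φ₀ = 0 (plate carrée), h = 1 along meridians and k = sec φ along parallels.
Areal scale = h·k = 1 × sec φ; at 61°, h = 1.000, k = 2.063, so h·k = 2.063.
True area = apparent / (areal scale) = 137000 / 2.063 ≈ 66400 km².

66400 km²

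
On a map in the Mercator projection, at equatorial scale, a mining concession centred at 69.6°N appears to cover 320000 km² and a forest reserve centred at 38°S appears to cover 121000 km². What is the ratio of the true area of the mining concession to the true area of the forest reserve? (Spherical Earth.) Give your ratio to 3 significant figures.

0.517

On Mercator the areal scale is sec²φ, so true area = apparent × cos²φ.
True area of mining concession: 320000 × cos²(69.6°) = 320000 × 0.1215 = 38880 km².
True area of forest reserve: 121000 × cos²(38°) = 121000 × 0.6210 = 75140 km².
Ratio = 38880 / 75140 ≈ 0.517.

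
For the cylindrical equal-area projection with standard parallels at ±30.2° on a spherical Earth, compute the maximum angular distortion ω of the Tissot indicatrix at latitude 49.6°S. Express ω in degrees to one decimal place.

For cylindrical equal-area with standard parallel φ₀, h = cos φ / cos φ₀ and k = cos φ₀ / cos φ, so h·k = 1.
At 49.6°: h = 0.7499, k = 1.334; principal scales a = 1.334, b = 0.7499.
sin(ω/2) = (a − b)/(a + b) = 0.5836/2.083 = 0.2801, so ω = 2 arcsin(0.2801) ≈ 32.5°.

32.5°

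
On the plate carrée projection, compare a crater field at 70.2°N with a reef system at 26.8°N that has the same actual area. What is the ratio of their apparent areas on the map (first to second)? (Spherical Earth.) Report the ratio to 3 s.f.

Plate carrée maps x = Rλ, y = Rφ. The meridian scale is h = 1 and the parallel scale is k = 1/cos φ = sec φ.
Areal scale at 70.2°: h·k = 1.000 × 2.952 = 2.952.
Areal scale at 26.8°: h·k = 1.000 × 1.120 = 1.120.
Ratio = 2.952/1.120 ≈ 2.64.

2.64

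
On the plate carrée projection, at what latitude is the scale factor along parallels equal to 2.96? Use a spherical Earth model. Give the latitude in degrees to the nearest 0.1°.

Plate carrée: h = 1, k = sec φ along parallels.
sec φ = 2.96  ⇒  cos φ = 0.3378  ⇒  φ ≈ 70.3°.

70.3°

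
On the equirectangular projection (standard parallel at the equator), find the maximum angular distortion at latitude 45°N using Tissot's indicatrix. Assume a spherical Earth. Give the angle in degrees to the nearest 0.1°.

19.8°

Plate carrée maps x = Rλ, y = Rφ. The meridian scale is h = 1 and the parallel scale is k = 1/cos φ = sec φ.
At 45°: h = 1.000, k = 1.414; principal scales a = 1.414, b = 1.000.
sin(ω/2) = (a − b)/(a + b) = 0.4142/2.414 = 0.1716, so ω = 2 arcsin(0.1716) ≈ 19.8°.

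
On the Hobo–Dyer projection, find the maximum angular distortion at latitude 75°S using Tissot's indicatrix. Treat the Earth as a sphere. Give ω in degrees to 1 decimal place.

The Hobo–Dyer projection is cylindrical equal-area with φ₀ = 37.5°. A cylindrical equal-area projection with standard parallel φ₀ has meridian scale h = cos φ / cos φ₀ and parallel scale k = cos φ₀ / cos φ (so areas are preserved, h·k = 1).
At 75°: h = 0.3262, k = 3.065; principal scales a = 3.065, b = 0.3262.
sin(ω/2) = (a − b)/(a + b) = 2.739/3.392 = 0.8076, so ω = 2 arcsin(0.8076) ≈ 107.7°.

107.7°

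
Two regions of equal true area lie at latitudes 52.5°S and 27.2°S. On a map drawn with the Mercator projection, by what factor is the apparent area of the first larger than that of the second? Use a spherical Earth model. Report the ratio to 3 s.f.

Mercator areal scale is sec²φ.
At 52.5°: sec²(52.5°) = 1/0.6088² = 2.698.
At 27.2°: sec²(27.2°) = 1/0.8894² = 1.264.
Ratio = 2.698/1.264 = cos²(27.2°)/cos²(52.5°) ≈ 2.13.

2.13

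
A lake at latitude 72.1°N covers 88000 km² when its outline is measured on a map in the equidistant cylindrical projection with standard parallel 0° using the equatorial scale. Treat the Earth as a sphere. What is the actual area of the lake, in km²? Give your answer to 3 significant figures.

For the equirectangular projection with φ₀ = 0 (plate carrée), h = 1 along meridians and k = sec φ along parallels.
Areal scale = h·k = 1 × sec φ; at 72.1°, h = 1.000, k = 3.254, so h·k = 3.254.
True area = apparent / (areal scale) = 88000 / 3.254 ≈ 27000 km².

27000 km²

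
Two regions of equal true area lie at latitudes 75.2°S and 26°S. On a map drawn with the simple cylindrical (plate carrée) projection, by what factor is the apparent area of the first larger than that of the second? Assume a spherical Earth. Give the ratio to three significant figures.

In the plate carrée (x = Rλ, y = Rφ), meridians are true-scale (h = 1) and parallels are stretched by k = sec φ.
Areal scale at 75.2°: h·k = 1.000 × 3.915 = 3.915.
Areal scale at 26°: h·k = 1.000 × 1.113 = 1.113.
Ratio = 3.915/1.113 ≈ 3.52.

3.52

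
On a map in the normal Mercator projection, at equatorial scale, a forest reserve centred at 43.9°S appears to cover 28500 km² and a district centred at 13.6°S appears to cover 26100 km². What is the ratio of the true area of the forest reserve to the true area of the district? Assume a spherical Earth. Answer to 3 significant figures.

0.600

Mercator's areal exaggeration is sec²φ; hence true area = (apparent area) · cos²φ.
True area of forest reserve: 28500 × cos²(43.9°) = 28500 × 0.5192 = 14800 km².
True area of district: 26100 × cos²(13.6°) = 26100 × 0.9447 = 24660 km².
Ratio = 14800 / 24660 ≈ 0.600.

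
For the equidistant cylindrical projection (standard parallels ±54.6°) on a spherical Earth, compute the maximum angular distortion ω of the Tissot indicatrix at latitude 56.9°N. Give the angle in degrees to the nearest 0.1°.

With standard parallel φ₀ = 54.6°, the equirectangular projection gives x = Rλ cos φ₀, y = Rφ, so h = 1 and k = cos 54.6° / cos φ.
At 56.9°: h = 1.000, k = 1.061; principal scales a = 1.061, b = 1.000.
sin(ω/2) = (a − b)/(a + b) = 0.06076/2.061 = 0.02948, so ω = 2 arcsin(0.02948) ≈ 3.4°.

3.4°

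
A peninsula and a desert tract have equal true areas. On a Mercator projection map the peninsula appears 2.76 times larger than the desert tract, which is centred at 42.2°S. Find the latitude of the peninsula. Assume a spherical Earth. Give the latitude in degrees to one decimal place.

On Mercator, (apparent₁)/(apparent₂) = sec²φ₁ / sec²φ₂ when true areas are equal.
cos²φ₂ / cos²φ₁ = 2.76  ⇒  cos φ₁ = cos 42.2° / √2.76 = 0.7408/1.661 = 0.4459.
φ₁ = arccos(0.4459) ≈ 63.5°.

63.5°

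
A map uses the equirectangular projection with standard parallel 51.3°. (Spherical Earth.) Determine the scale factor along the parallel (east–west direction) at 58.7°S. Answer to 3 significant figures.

The equidistant cylindrical projection with φ₀ = 51.3° has h = 1 (meridians true) and k = cos φ₀ / cos φ along parallels.
k = cos 51.3° / cos 58.7° = 0.6252/0.5195 = 1.204.

1.20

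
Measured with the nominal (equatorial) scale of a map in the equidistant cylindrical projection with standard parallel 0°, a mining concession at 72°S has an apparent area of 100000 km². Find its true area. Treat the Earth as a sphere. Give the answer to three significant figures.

30900 km²

Plate carrée maps x = Rλ, y = Rφ. The meridian scale is h = 1 and the parallel scale is k = 1/cos φ = sec φ.
Areal scale = h·k = 1 × sec φ; at 72°, h = 1.000, k = 3.236, so h·k = 3.236.
True area = apparent / (areal scale) = 100000 / 3.236 ≈ 30900 km².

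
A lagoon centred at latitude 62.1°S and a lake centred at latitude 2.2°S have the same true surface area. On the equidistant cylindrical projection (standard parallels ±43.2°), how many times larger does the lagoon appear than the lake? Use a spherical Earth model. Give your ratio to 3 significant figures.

2.14

In the equirectangular projection with standard parallel φ₀ = 43.2° (x = Rλ cos φ₀, y = Rφ), meridians are true-scale (h = 1) and the parallel scale is k = cos φ₀ / cos φ.
Areal scale at 62.1°: h·k = 1.000 × 1.558 = 1.558.
Areal scale at 2.2°: h·k = 1.000 × 0.7295 = 0.7295.
Ratio = 1.558/0.7295 ≈ 2.14.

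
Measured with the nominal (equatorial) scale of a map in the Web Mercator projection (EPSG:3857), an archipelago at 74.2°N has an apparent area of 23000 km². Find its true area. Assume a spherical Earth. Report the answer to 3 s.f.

1710 km²

For Mercator, h = k = sec φ (a conformal cylindrical projection has a single point scale, 1/cos φ).
Areal scale = k² = sec²φ = 1/cos²(74.2°) = 1/0.2723² = 13.49.
True area = apparent / (areal scale) = 23000 / 13.49 ≈ 1710 km².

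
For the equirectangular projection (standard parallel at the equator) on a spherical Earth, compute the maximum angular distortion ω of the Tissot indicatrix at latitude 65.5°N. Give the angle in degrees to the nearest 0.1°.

48.9°

Plate carrée maps x = Rλ, y = Rφ. The meridian scale is h = 1 and the parallel scale is k = 1/cos φ = sec φ.
At 65.5°: h = 1.000, k = 2.411; principal scales a = 2.411, b = 1.000.
sin(ω/2) = (a − b)/(a + b) = 1.411/3.411 = 0.4137, so ω = 2 arcsin(0.4137) ≈ 48.9°.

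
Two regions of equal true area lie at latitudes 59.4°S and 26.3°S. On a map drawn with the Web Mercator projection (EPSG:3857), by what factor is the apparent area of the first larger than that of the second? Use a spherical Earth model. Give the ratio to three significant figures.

On Mercator, area is exaggerated by sec²φ = 1/cos²φ.
At 59.4°: sec²(59.4°) = 1/0.5090² = 3.859.
At 26.3°: sec²(26.3°) = 1/0.8965² = 1.244.
Ratio = 3.859/1.244 = cos²(26.3°)/cos²(59.4°) ≈ 3.10.

3.10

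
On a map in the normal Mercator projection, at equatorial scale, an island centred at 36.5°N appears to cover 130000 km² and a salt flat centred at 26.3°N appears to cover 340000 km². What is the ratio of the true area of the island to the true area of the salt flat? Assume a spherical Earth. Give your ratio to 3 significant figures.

0.307

Mercator's areal exaggeration is sec²φ; hence true area = (apparent area) · cos²φ.
True area of island: 130000 × cos²(36.5°) = 130000 × 0.6462 = 84000 km².
True area of salt flat: 340000 × cos²(26.3°) = 340000 × 0.8037 = 273300 km².
Ratio = 84000 / 273300 ≈ 0.307.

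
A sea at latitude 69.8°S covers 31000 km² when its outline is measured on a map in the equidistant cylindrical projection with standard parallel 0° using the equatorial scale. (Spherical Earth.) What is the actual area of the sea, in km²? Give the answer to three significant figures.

10700 km²

For the equirectangular projection with φ₀ = 0 (plate carrée), h = 1 along meridians and k = sec φ along parallels.
Areal scale = h·k = 1 × sec φ; at 69.8°, h = 1.000, k = 2.896, so h·k = 2.896.
True area = apparent / (areal scale) = 31000 / 2.896 ≈ 10700 km².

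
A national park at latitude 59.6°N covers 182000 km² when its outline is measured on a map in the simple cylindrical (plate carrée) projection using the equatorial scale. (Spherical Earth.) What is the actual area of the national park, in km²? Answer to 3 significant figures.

92100 km²

In the plate carrée (x = Rλ, y = Rφ), meridians are true-scale (h = 1) and parallels are stretched by k = sec φ.
Areal scale = h·k = 1 × sec φ; at 59.6°, h = 1.000, k = 1.976, so h·k = 1.976.
True area = apparent / (areal scale) = 182000 / 1.976 ≈ 92100 km².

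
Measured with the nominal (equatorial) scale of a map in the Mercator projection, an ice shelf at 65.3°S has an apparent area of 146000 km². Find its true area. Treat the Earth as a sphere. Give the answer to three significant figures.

25500 km²

Mercator is conformal, so the point scale is isotropic: h = k = sec φ = 1/cos φ.
Areal scale = k² = sec²φ = 1/cos²(65.3°) = 1/0.4179² = 5.727.
True area = apparent / (areal scale) = 146000 / 5.727 ≈ 25500 km².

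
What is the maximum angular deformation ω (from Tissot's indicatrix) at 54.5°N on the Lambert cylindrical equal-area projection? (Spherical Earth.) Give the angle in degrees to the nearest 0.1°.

59.4°

The Lambert cylindrical equal-area projection is the cylindrical equal-area projection with its standard parallel at the equator (φ₀ = 0). Cylindrical equal-area (φ₀ = 0°): h = cos φ / cos 0° along meridians, k = cos 0° / cos φ along parallels; h·k = 1.
At 54.5°: h = 0.5807, k = 1.722; principal scales a = 1.722, b = 0.5807.
sin(ω/2) = (a − b)/(a + b) = 1.141/2.303 = 0.4956, so ω = 2 arcsin(0.4956) ≈ 59.4°.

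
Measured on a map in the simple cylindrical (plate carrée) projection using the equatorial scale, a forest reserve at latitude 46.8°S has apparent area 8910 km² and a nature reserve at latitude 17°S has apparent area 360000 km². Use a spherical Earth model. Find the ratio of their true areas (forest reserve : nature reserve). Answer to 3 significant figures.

0.0177

On the plate carrée, areal scale = h·k = 1 × sec φ, so true area = apparent × cos φ.
True area of forest reserve: 8910 × cos(46.8°) = 8910 × 0.6845 = 6099 km².
True area of nature reserve: 360000 × cos(17°) = 360000 × 0.9563 = 344300 km².
Ratio = 6099 / 344300 ≈ 0.0177.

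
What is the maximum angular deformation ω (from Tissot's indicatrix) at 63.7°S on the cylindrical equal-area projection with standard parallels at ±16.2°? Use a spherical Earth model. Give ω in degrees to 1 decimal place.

Cylindrical equal-area (φ₀ = 16.2°): h = cos φ / cos 16.2° along meridians, k = cos 16.2° / cos φ along parallels; h·k = 1.
At 63.7°: h = 0.4614, k = 2.167; principal scales a = 2.167, b = 0.4614.
sin(ω/2) = (a − b)/(a + b) = 1.706/2.629 = 0.6490, so ω = 2 arcsin(0.6490) ≈ 80.9°.

80.9°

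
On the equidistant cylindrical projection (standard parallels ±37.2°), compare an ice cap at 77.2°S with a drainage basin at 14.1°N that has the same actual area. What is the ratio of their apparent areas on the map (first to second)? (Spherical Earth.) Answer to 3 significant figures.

In the equirectangular projection with standard parallel φ₀ = 37.2° (x = Rλ cos φ₀, y = Rφ), meridians are true-scale (h = 1) and the parallel scale is k = cos φ₀ / cos φ.
Areal scale at 77.2°: h·k = 1.000 × 3.595 = 3.595.
Areal scale at 14.1°: h·k = 1.000 × 0.8213 = 0.8213.
Ratio = 3.595/0.8213 ≈ 4.38.

4.38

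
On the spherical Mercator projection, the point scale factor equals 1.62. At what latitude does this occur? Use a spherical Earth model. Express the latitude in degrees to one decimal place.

51.9°

Mercator scale is k = sec φ = 1/cos φ.
1/cos φ = 1.62  ⇒  cos φ = 0.6173  ⇒  φ = arccos(0.6173) ≈ 51.9°.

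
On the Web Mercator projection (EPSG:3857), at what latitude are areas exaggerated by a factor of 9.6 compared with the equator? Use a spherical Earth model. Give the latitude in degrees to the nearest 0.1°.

Mercator areal scale is sec²φ.
sec²φ = 9.6  ⇒  cos²φ = 0.1042  ⇒  cos φ = 0.3227.
φ = arccos(0.3227) ≈ 71.2°.

71.2°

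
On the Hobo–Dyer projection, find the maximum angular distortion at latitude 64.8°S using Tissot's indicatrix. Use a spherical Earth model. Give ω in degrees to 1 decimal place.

The Hobo–Dyer projection is cylindrical equal-area with φ₀ = 37.5°. Cylindrical equal-area (φ₀ = 37.5°): h = cos φ / cos 37.5° along meridians, k = cos 37.5° / cos φ along parallels; h·k = 1.
At 64.8°: h = 0.5367, k = 1.863; principal scales a = 1.863, b = 0.5367.
sin(ω/2) = (a − b)/(a + b) = 1.327/2.400 = 0.5528, so ω = 2 arcsin(0.5528) ≈ 67.1°.

67.1°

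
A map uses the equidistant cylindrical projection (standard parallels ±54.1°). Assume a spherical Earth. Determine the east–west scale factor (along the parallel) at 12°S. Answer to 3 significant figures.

0.599

In the equirectangular projection with standard parallel φ₀ = 54.1° (x = Rλ cos φ₀, y = Rφ), meridians are true-scale (h = 1) and the parallel scale is k = cos φ₀ / cos φ.
k = cos 54.1° / cos 12° = 0.5864/0.9781 = 0.5995.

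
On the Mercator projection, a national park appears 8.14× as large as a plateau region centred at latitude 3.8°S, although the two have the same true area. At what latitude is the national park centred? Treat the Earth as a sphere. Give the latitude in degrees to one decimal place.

For equal true areas on Mercator, apparent areas scale as sec²φ, so the ratio is cos²φ₂ / cos²φ₁.
cos²φ₂ / cos²φ₁ = 8.14  ⇒  cos φ₁ = cos 3.8° / √8.14 = 0.9978/2.853 = 0.3497.
φ₁ = arccos(0.3497) ≈ 69.5°.

69.5°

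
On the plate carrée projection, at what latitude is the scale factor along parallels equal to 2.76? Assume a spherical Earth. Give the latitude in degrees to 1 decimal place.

Plate carrée: h = 1, k = sec φ along parallels.
sec φ = 2.76  ⇒  cos φ = 0.3623  ⇒  φ ≈ 68.8°.

68.8°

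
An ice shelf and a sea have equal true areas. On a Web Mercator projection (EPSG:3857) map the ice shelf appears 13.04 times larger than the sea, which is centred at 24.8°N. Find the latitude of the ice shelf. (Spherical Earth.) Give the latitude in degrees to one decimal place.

75.4°

Mercator areal scale is sec²φ, so apparent-area ratio = sec²φ₁ / sec²φ₂ = cos²φ₂ / cos²φ₁.
cos²φ₂ / cos²φ₁ = 13.04  ⇒  cos φ₁ = cos 24.8° / √13.04 = 0.9078/3.611 = 0.2514.
φ₁ = arccos(0.2514) ≈ 75.4°.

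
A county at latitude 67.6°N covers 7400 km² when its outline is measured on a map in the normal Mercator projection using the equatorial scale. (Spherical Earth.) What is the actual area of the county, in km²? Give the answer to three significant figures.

The Mercator projection is conformal; its linear scale factor is the same in every direction and equals sec φ = 1/cos φ.
Areal scale = k² = sec²φ = 1/cos²(67.6°) = 1/0.3811² = 6.886.
True area = apparent / (areal scale) = 7400 / 6.886 ≈ 1070 km².

1070 km²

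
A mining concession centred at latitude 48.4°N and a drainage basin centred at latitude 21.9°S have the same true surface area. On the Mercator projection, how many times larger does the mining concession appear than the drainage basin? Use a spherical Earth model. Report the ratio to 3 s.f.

Mercator areal scale is sec²φ.
At 48.4°: sec²(48.4°) = 1/0.6639² = 2.269.
At 21.9°: sec²(21.9°) = 1/0.9278² = 1.162.
Ratio = 2.269/1.162 = cos²(21.9°)/cos²(48.4°) ≈ 1.95.

1.95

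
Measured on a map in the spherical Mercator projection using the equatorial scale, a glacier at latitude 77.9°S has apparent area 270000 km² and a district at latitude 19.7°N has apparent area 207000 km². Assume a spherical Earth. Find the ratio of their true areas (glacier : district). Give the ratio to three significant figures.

Since Mercator area scale is 1/cos²φ, the true area equals the apparent area multiplied by cos²φ.
True area of glacier: 270000 × cos²(77.9°) = 270000 × 0.04394 = 11860 km².
True area of district: 207000 × cos²(19.7°) = 207000 × 0.8864 = 183500 km².
Ratio = 11860 / 183500 ≈ 0.0647.

0.0647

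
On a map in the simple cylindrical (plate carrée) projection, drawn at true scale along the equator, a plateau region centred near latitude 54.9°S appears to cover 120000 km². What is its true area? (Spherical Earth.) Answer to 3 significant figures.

69000 km²

In the plate carrée (x = Rλ, y = Rφ), meridians are true-scale (h = 1) and parallels are stretched by k = sec φ.
Areal scale = h·k = 1 × sec φ; at 54.9°, h = 1.000, k = 1.739, so h·k = 1.739.
True area = apparent / (areal scale) = 120000 / 1.739 ≈ 69000 km².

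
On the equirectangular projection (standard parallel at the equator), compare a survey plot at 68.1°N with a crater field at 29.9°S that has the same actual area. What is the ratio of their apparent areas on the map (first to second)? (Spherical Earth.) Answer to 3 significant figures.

2.32

In the plate carrée (x = Rλ, y = Rφ), meridians are true-scale (h = 1) and parallels are stretched by k = sec φ.
Areal scale at 68.1°: h·k = 1.000 × 2.681 = 2.681.
Areal scale at 29.9°: h·k = 1.000 × 1.154 = 1.154.
Ratio = 2.681/1.154 ≈ 2.32.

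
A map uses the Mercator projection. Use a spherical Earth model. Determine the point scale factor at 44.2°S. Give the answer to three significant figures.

1.39

Mercator is conformal, so the point scale is isotropic: h = k = sec φ = 1/cos φ.
k = 1/cos 44.2° = 1/0.7169 = 1.395.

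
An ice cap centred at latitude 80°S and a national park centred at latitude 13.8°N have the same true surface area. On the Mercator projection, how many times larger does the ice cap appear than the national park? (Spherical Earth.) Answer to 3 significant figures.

31.3

Mercator is conformal with k = sec φ, so areal scale = k² = sec²φ.
At 80°: sec²(80°) = 1/0.1736² = 33.16.
At 13.8°: sec²(13.8°) = 1/0.9711² = 1.060.
Ratio = 33.16/1.060 = cos²(13.8°)/cos²(80°) ≈ 31.3.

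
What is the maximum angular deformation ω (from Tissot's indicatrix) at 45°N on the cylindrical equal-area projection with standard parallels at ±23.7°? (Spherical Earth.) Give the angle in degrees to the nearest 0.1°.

29.3°

A cylindrical equal-area projection with standard parallel φ₀ has meridian scale h = cos φ / cos φ₀ and parallel scale k = cos φ₀ / cos φ (so areas are preserved, h·k = 1).
At 45°: h = 0.7722, k = 1.295; principal scales a = 1.295, b = 0.7722.
sin(ω/2) = (a − b)/(a + b) = 0.5227/2.067 = 0.2529, so ω = 2 arcsin(0.2529) ≈ 29.3°.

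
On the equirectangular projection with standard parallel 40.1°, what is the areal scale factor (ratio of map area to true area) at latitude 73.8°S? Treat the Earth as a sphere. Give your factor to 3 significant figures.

In the equirectangular projection with standard parallel φ₀ = 40.1° (x = Rλ cos φ₀, y = Rφ), meridians are true-scale (h = 1) and the parallel scale is k = cos φ₀ / cos φ.
Areal scale = h·k = 1 × cos φ₀ / cos φ; at 73.8°, h = 1.000, k = 2.742, so h·k = 2.742.

2.74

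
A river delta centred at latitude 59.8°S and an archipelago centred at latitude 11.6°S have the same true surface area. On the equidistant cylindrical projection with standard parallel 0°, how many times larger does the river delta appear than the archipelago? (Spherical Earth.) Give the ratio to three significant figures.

1.95

Plate carrée maps x = Rλ, y = Rφ. The meridian scale is h = 1 and the parallel scale is k = 1/cos φ = sec φ.
Areal scale at 59.8°: h·k = 1.000 × 1.988 = 1.988.
Areal scale at 11.6°: h·k = 1.000 × 1.021 = 1.021.
Ratio = 1.988/1.021 ≈ 1.95.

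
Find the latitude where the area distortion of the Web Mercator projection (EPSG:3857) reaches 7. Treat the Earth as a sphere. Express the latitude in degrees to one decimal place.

67.8°

Mercator areal scale is sec²φ.
sec²φ = 7  ⇒  cos²φ = 0.1429  ⇒  cos φ = 0.3780.
φ = arccos(0.3780) ≈ 67.8°.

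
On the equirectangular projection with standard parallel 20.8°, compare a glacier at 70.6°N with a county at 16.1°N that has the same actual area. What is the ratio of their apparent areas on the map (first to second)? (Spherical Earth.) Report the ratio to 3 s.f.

The equidistant cylindrical projection with φ₀ = 20.8° has h = 1 (meridians true) and k = cos φ₀ / cos φ along parallels.
Areal scale at 70.6°: h·k = 1.000 × 2.814 = 2.814.
Areal scale at 16.1°: h·k = 1.000 × 0.9730 = 0.9730.
Ratio = 2.814/0.9730 ≈ 2.89.

2.89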